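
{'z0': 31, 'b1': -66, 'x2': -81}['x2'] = -81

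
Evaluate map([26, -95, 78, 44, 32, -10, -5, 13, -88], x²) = [676, 9025, 6084, 1936, 1024, 100, 25, 169, 7744]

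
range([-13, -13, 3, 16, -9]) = 29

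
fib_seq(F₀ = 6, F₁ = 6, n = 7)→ [6, 6, 12, 18, 30, 48, 78]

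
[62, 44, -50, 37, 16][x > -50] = keep x where x > -50: 62✓, 44✓, -50✗, 37✓, 16✓
= [62, 44, 37, 16]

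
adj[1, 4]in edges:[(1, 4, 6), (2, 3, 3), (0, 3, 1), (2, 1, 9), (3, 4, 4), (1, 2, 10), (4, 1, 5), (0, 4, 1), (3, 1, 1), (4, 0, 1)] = 6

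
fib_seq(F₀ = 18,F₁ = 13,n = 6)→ [18, 13, 31, 44, 75, 119]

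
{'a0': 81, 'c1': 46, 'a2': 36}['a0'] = 81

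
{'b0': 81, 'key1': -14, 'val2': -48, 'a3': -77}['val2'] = -48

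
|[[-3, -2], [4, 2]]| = 2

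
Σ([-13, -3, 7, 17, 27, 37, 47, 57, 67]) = (-13) + (-3) + 7 + 17 + 27 + 37 + 47 + 57 + 67
= 243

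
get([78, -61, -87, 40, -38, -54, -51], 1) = -61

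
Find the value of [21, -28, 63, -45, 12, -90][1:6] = [-28, 63, -45, 12, -90]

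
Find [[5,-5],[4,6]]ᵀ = [[5, 4], [-5, 6]]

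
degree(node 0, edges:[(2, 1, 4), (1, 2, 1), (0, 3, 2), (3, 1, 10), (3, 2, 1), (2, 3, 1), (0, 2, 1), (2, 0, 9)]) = incident: (0,3), (0,2), (2,0)
= 3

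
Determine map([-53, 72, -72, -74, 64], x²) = (-53)²=2809, (72)²=5184, (-72)²=5184, (-74)²=5476, (64)²=4096
= [2809, 5184, 5184, 5476, 4096]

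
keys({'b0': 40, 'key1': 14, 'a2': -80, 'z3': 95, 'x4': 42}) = ['b0', 'key1', 'a2', 'z3', 'x4']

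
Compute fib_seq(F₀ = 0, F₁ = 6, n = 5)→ F_2 = F_1 + F_0 = 6
F_3 = F_2 + F_1 = 12
F_4 = F_3 + F_2 = 18
= [0, 6, 6, 12, 18]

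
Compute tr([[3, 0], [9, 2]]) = diagonal: 3 + 2
= 5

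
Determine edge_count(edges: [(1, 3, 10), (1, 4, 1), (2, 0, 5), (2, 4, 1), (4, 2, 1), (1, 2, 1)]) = 6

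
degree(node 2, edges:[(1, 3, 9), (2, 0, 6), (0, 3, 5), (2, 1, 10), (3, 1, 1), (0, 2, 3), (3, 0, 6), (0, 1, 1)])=incident: (2,0), (2,1), (0,2)
= 3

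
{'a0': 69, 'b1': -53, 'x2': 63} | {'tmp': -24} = {'a0': 69, 'b1': -53, 'x2': 63, 'tmp': -24}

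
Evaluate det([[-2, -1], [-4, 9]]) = (-2)*(9) - (-1)*(-4)
= -22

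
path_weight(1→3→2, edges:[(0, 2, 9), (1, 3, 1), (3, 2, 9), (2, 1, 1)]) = w(1→3)=1 + w(3→2)=9
= 10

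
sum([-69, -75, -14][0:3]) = -158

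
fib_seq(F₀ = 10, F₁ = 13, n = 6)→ [10, 13, 23, 36, 59, 95]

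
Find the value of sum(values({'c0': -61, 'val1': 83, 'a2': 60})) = (-61) + 83 + 60
= 82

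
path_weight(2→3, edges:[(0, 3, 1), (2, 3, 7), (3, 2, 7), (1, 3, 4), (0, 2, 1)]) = w(2→3)=7
= 7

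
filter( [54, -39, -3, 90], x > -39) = [54, -3, 90]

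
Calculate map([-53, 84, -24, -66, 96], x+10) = [-43, 94, -14, -56, 106]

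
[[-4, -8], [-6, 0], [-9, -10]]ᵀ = [[-4, -6, -9], [-8, 0, -10]]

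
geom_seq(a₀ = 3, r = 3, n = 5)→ a_0 = 3*3^0 = 3
a_1 = 3*3^1 = 9
a_2 = 3*3^2 = 27
...
= [3, 9, 27, 81, 243]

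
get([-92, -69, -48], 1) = -69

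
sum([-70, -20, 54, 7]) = (-70) + (-20) + 54 + 7
= -29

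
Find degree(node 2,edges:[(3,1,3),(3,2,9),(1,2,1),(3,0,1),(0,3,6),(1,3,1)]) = incident: (3,2), (1,2)
= 2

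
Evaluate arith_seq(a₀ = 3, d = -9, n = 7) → a_0 = 3 + 0*-9 = 3
a_1 = 3 + 1*-9 = -6
a_2 = 3 + 2*-9 = -15
...
= [3, -6, -15, -24, -33, -42, -51]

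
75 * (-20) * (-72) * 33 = 3564000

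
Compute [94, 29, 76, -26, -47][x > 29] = [94, 76]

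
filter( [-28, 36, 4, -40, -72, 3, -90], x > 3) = keep x where x > 3: -28✗, 36✓, 4✓, -40✗, -72✗, 3✗, -90✗
= [36, 4]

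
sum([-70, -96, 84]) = (-70) + (-96) + 84
= -82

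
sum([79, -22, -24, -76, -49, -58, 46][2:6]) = slice → [-24, -76, -49, -58]
(-24) + (-76) + (-49) + (-58)
= -207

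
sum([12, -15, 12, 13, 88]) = 110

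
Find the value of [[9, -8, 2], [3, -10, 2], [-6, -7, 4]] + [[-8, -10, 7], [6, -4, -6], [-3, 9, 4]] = [[1, -18, 9], [9, -14, -4], [-9, 2, 8]]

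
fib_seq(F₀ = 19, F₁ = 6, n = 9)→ [19, 6, 25, 31, 56, 87, 143, 230, 373]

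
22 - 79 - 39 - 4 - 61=-161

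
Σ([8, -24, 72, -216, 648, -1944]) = -1456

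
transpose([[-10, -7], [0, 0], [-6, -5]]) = [[-10, 0, -6], [-7, 0, -5]]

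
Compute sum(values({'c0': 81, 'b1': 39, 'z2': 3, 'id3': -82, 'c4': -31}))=10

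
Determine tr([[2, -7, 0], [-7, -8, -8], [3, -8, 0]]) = diagonal: 2 + (-8) + 0
= -6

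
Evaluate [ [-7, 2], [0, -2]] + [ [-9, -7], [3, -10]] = [[-16, -5], [3, -12]]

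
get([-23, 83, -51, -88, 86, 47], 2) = -51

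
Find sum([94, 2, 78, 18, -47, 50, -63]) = 94 + 2 + 78 + 18 + (-47) + 50 + (-63)
= 132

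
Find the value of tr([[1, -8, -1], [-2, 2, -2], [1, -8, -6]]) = -3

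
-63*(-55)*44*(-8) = -1219680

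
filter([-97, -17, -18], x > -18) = [-17]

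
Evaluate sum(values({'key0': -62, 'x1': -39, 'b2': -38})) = (-62) + (-39) + (-38)
= -139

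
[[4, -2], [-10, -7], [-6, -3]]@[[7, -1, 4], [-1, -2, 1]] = C[0][0] = (4)*(7) + (-2)*(-1) = 30
C[0][1] = (4)*(-1) + (-2)*(-2) = 0
C[0][2] = (4)*(4) + (-2)*(1) = 14
C[1][0] = (-10)*(7) + (-7)*(-1) = -63
C[1][1] = (-10)*(-1) + (-7)*(-2) = 24
C[1][2] = (-10)*(4) + (-7)*(1) = -47
... (3 more cells)
= [[30, 0, 14], [-63, 24, -47], [-39, 12, -27]]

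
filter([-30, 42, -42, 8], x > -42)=[-30, 42, 8]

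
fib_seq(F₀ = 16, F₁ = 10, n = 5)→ [16, 10, 26, 36, 62]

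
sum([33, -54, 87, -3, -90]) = -27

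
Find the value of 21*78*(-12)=-19656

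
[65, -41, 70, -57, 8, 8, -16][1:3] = [-41, 70]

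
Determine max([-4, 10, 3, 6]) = 10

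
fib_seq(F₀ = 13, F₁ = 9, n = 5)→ F_2 = F_1 + F_0 = 22
F_3 = F_2 + F_1 = 31
F_4 = F_3 + F_2 = 53
= [13, 9, 22, 31, 53]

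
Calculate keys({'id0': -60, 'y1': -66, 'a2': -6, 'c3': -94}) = ['id0', 'y1', 'a2', 'c3']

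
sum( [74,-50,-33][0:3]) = slice → [74, -50, -33]
74 + (-50) + (-33)
= -9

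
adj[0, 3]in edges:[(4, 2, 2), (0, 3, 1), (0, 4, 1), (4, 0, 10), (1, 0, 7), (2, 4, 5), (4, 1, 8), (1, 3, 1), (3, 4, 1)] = 1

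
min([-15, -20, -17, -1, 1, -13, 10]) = -20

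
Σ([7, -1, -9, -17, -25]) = -45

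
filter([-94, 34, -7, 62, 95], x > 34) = [62, 95]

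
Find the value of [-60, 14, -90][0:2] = [-60, 14]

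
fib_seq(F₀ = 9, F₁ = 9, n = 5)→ [9, 9, 18, 27, 45]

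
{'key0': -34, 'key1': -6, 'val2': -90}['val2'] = -90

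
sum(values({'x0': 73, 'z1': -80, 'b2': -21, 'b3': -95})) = -123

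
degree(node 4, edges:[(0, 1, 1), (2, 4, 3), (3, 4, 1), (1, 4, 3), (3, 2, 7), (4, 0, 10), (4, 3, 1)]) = 5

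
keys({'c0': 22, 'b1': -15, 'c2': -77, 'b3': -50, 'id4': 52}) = ['c0', 'b1', 'c2', 'b3', 'id4']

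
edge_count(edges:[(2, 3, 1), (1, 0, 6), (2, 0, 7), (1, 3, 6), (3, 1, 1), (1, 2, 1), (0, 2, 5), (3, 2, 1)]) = 8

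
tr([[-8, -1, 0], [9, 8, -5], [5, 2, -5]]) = diagonal: (-8) + 8 + (-5)
= -5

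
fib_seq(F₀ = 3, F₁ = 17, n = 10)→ F_2 = F_1 + F_0 = 20
F_3 = F_2 + F_1 = 37
F_4 = F_3 + F_2 = 57
...
= [3, 17, 20, 37, 57, 94, 151, 245, 396, 641]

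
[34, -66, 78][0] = 34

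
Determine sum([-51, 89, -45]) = -7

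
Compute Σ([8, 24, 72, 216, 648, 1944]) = 2912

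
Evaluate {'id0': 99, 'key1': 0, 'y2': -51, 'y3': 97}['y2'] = -51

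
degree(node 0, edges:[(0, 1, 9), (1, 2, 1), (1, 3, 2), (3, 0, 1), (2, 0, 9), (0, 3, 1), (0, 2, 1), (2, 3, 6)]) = 5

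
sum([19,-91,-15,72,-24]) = -39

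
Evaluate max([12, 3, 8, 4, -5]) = 12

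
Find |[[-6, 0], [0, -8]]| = (-6)*(-8) - (0)*(0)
= 48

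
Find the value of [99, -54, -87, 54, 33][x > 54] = [99]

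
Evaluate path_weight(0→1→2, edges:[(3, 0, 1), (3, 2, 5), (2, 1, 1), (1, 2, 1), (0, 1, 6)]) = w(0→1)=6 + w(1→2)=1
= 7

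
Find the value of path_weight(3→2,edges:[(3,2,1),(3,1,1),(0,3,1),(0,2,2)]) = 1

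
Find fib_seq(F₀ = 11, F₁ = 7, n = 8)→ [11, 7, 18, 25, 43, 68, 111, 179]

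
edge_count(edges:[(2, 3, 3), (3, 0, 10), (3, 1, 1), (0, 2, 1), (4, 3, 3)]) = 5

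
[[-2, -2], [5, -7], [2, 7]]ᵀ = [[-2, 5, 2], [-2, -7, 7]]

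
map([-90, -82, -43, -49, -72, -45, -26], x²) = (-90)²=8100, (-82)²=6724, (-43)²=1849, (-49)²=2401, (-72)²=5184, (-45)²=2025, (-26)²=676
= [8100, 6724, 1849, 2401, 5184, 2025, 676]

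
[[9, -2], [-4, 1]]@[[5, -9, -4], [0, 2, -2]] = C[0][0] = (9)*(5) + (-2)*(0) = 45
C[0][1] = (9)*(-9) + (-2)*(2) = -85
C[0][2] = (9)*(-4) + (-2)*(-2) = -32
C[1][0] = (-4)*(5) + (1)*(0) = -20
C[1][1] = (-4)*(-9) + (1)*(2) = 38
C[1][2] = (-4)*(-4) + (1)*(-2) = 14
= [[45, -85, -32], [-20, 38, 14]]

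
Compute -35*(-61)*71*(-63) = -9549855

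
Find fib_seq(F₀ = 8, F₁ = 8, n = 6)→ F_2 = F_1 + F_0 = 16
F_3 = F_2 + F_1 = 24
F_4 = F_3 + F_2 = 40
...
= [8, 8, 16, 24, 40, 64]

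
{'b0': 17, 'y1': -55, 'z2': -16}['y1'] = -55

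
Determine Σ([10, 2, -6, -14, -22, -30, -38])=10 + 2 + (-6) + (-14) + (-22) + (-30) + (-38)
= -98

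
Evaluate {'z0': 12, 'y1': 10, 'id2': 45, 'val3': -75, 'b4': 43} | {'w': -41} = {'z0': 12, 'y1': 10, 'id2': 45, 'val3': -75, 'b4': 43, 'w': -41}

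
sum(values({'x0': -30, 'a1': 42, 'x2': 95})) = 107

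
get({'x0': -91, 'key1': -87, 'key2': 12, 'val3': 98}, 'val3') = 98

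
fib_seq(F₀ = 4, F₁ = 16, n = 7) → F_2 = F_1 + F_0 = 20
F_3 = F_2 + F_1 = 36
F_4 = F_3 + F_2 = 56
...
= [4, 16, 20, 36, 56, 92, 148]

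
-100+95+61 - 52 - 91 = -87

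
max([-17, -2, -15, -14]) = -2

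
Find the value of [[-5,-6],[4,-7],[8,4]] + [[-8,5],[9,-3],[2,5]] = [[-13, -1], [13, -10], [10, 9]]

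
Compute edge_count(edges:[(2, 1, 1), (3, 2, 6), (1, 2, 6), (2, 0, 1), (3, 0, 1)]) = 5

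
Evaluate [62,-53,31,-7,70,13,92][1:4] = [-53, 31, -7]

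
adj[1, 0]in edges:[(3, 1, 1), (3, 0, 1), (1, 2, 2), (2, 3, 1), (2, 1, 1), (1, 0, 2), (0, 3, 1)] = 2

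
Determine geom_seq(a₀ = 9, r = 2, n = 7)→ a_0 = 9*2^0 = 9
a_1 = 9*2^1 = 18
a_2 = 9*2^2 = 36
...
= [9, 18, 36, 72, 144, 288, 576]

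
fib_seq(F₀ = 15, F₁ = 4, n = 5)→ [15, 4, 19, 23, 42]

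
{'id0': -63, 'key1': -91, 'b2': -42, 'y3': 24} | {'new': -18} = {'id0': -63, 'key1': -91, 'b2': -42, 'y3': 24, 'new': -18}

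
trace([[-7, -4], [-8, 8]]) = 1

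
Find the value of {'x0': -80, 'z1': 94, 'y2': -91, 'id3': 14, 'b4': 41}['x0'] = -80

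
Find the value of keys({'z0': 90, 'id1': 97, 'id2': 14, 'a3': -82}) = ['z0', 'id1', 'id2', 'a3']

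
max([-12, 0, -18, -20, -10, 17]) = 17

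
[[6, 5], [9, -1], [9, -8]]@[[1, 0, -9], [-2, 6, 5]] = C[0][0] = (6)*(1) + (5)*(-2) = -4
C[0][1] = (6)*(0) + (5)*(6) = 30
C[0][2] = (6)*(-9) + (5)*(5) = -29
C[1][0] = (9)*(1) + (-1)*(-2) = 11
C[1][1] = (9)*(0) + (-1)*(6) = -6
C[1][2] = (9)*(-9) + (-1)*(5) = -86
... (3 more cells)
= [[-4, 30, -29], [11, -6, -86], [25, -48, -121]]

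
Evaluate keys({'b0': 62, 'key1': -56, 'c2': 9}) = ['b0', 'key1', 'c2']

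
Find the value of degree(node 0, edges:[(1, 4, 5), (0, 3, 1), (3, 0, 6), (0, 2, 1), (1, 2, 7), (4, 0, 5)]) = incident: (0,3), (3,0), (0,2), (4,0)
= 4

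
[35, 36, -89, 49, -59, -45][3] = 49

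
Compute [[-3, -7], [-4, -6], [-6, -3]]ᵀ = [[-3, -4, -6], [-7, -6, -3]]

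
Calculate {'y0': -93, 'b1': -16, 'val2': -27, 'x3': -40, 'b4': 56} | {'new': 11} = {'y0': -93, 'b1': -16, 'val2': -27, 'x3': -40, 'b4': 56, 'new': 11}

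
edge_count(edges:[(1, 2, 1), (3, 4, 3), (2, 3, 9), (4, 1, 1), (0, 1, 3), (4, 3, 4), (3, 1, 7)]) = 7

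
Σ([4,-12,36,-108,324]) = 244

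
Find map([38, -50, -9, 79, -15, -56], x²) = [1444, 2500, 81, 6241, 225, 3136]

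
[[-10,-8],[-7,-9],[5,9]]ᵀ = [[-10, -7, 5], [-8, -9, 9]]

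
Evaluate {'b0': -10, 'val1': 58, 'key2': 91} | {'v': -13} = {'b0': -10, 'val1': 58, 'key2': 91, 'v': -13}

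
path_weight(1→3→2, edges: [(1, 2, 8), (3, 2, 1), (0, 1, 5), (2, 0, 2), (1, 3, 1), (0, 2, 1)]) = 2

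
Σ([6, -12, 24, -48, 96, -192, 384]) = 6 + -12 + 24 + -48 + 96 + -192 + 384
= 258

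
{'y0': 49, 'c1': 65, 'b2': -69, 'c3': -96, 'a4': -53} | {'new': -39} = {'y0': 49, 'c1': 65, 'b2': -69, 'c3': -96, 'a4': -53, 'new': -39}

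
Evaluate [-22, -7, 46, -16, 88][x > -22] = [-7, 46, -16, 88]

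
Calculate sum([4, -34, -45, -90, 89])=4 + (-34) + (-45) + (-90) + 89
= -76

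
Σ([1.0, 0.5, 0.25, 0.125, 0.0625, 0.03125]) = 1.0 + 0.5 + 0.25 + 0.125 + 0.0625 + 0.03125
= 1.96875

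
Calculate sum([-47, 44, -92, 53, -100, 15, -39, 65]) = -101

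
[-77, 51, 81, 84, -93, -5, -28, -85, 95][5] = -5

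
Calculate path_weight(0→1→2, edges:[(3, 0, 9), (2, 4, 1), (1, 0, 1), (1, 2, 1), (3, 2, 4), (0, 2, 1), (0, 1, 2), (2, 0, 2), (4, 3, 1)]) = w(0→1)=2 + w(1→2)=1
= 3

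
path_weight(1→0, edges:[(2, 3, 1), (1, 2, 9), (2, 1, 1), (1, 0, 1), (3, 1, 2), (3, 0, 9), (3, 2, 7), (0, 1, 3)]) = w(1→0)=1
= 1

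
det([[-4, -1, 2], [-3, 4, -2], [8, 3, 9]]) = -261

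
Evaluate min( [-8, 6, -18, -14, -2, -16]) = -18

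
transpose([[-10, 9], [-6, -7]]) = [[-10, -6], [9, -7]]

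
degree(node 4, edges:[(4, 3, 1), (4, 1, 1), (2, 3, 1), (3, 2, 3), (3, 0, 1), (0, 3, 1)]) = incident: (4,3), (4,1)
= 2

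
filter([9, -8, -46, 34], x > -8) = keep x where x > -8: 9✓, -8✗, -46✗, 34✓
= [9, 34]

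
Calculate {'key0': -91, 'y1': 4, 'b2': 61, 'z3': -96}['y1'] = 4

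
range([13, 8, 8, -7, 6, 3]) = 20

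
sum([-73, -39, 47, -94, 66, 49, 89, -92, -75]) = (-73) + (-39) + 47 + (-94) + 66 + 49 + 89 + (-92) + (-75)
= -122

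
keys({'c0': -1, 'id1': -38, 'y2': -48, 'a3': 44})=['c0', 'id1', 'y2', 'a3']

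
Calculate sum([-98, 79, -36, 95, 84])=(-98) + 79 + (-36) + 95 + 84
= 124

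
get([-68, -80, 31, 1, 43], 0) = -68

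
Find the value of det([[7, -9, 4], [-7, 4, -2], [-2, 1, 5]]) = -193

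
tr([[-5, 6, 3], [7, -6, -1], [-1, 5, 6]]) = diagonal: (-5) + (-6) + 6
= -5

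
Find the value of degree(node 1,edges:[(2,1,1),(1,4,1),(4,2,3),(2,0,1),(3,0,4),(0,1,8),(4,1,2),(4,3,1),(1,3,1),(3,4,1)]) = 5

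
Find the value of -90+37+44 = -9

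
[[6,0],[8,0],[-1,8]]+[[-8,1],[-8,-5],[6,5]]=[[-2, 1], [0, -5], [5, 13]]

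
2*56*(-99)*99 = -1097712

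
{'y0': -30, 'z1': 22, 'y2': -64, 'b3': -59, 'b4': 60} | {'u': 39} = {'y0': -30, 'z1': 22, 'y2': -64, 'b3': -59, 'b4': 60, 'u': 39}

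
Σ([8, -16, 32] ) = 24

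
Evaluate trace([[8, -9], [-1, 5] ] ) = diagonal: 8 + 5
= 13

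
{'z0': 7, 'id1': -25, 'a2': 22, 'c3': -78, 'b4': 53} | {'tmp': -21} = {'z0': 7, 'id1': -25, 'a2': 22, 'c3': -78, 'b4': 53, 'tmp': -21}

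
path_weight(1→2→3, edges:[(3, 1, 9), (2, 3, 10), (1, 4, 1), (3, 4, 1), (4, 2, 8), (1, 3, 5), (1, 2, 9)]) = w(1→2)=9 + w(2→3)=10
= 19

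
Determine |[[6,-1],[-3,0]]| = -3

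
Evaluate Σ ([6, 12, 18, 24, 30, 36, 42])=168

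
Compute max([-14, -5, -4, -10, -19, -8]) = -4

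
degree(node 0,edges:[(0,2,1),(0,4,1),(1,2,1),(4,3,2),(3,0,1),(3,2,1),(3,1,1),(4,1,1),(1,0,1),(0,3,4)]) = 5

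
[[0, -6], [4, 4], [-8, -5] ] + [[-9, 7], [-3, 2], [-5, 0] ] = [[-9, 1], [1, 6], [-13, -5]]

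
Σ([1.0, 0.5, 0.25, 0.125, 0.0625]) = 1.9375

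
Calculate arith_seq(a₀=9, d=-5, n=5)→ a_0 = 9 + 0*-5 = 9
a_1 = 9 + 1*-5 = 4
a_2 = 9 + 2*-5 = -1
...
= [9, 4, -1, -6, -11]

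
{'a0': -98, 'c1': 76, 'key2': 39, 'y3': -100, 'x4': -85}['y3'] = -100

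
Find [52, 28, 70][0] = 52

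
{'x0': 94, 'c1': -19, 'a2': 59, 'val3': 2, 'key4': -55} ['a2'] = 59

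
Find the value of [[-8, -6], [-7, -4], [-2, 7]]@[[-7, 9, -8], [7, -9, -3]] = [[14, -18, 82], [21, -27, 68], [63, -81, -5]]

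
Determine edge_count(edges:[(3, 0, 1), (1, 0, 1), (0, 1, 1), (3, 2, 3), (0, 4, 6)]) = 5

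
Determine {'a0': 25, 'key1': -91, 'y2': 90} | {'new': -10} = {'a0': 25, 'key1': -91, 'y2': 90, 'new': -10}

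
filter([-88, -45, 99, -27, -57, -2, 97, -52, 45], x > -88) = [-45, 99, -27, -57, -2, 97, -52, 45]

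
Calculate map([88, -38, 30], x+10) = [98, -28, 40]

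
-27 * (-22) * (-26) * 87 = -1343628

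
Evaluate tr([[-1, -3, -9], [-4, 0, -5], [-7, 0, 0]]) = diagonal: (-1) + 0 + 0
= -1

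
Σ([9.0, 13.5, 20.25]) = 42.75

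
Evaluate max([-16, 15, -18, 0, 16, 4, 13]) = 16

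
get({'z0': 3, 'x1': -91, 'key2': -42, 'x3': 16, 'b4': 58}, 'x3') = 16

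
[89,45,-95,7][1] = 45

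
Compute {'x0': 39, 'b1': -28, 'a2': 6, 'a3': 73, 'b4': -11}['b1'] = -28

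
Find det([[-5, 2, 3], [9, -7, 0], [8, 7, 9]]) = (1)*(-5)*det([[-7, 0], [7, 9]]) + (-1)*(2)*det([[9, 0], [8, 9]]) + (1)*(3)*det([[9, -7], [8, 7]])
= 315 + -162 + 357
= 510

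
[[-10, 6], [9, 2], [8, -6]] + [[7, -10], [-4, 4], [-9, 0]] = [[-3, -4], [5, 6], [-1, -6]]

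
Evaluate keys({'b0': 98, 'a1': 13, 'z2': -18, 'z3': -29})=['b0', 'a1', 'z2', 'z3']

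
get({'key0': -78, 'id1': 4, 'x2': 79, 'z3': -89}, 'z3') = -89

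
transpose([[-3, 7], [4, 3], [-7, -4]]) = [[-3, 4, -7], [7, 3, -4]]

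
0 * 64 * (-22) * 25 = 0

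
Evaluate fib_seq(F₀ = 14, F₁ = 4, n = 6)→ [14, 4, 18, 22, 40, 62]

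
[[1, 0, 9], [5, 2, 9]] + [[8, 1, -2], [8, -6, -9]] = [[9, 1, 7], [13, -4, 0]]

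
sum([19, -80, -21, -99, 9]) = 19 + (-80) + (-21) + (-99) + 9
= -172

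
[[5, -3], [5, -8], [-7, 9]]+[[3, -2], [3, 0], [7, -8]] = [[8, -5], [8, -8], [0, 1]]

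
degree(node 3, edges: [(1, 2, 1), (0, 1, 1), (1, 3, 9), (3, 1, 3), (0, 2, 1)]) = incident: (1,3), (3,1)
= 2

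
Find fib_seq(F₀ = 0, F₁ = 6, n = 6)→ F_2 = F_1 + F_0 = 6
F_3 = F_2 + F_1 = 12
F_4 = F_3 + F_2 = 18
...
= [0, 6, 6, 12, 18, 30]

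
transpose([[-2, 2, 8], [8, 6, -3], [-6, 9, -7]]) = [[-2, 8, -6], [2, 6, 9], [8, -3, -7]]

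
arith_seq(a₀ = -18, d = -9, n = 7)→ a_0 = -18 + 0*-9 = -18
a_1 = -18 + 1*-9 = -27
a_2 = -18 + 2*-9 = -36
...
= [-18, -27, -36, -45, -54, -63, -72]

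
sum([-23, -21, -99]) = (-23) + (-21) + (-99)
= -143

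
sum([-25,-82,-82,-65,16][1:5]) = -213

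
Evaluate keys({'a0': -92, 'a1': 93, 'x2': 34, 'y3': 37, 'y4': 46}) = ['a0', 'a1', 'x2', 'y3', 'y4']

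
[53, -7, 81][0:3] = [53, -7, 81]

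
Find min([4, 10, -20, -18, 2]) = -20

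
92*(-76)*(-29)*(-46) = -9327328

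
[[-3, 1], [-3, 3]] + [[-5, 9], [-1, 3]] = [[-8, 10], [-4, 6]]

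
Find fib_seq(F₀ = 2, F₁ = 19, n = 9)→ F_2 = F_1 + F_0 = 21
F_3 = F_2 + F_1 = 40
F_4 = F_3 + F_2 = 61
...
= [2, 19, 21, 40, 61, 101, 162, 263, 425]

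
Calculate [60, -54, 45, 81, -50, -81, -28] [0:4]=[60, -54, 45, 81]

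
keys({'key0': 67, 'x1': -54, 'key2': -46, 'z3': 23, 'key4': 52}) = ['key0', 'x1', 'key2', 'z3', 'key4']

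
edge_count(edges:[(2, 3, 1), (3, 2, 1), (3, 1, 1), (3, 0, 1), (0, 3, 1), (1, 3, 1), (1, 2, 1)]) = 7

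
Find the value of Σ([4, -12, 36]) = 4 + -12 + 36
= 28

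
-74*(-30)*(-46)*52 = -5310240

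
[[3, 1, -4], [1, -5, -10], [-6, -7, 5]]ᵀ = [[3, 1, -6], [1, -5, -7], [-4, -10, 5]]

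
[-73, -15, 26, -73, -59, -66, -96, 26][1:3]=[-15, 26]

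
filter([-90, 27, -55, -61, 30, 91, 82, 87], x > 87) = [91]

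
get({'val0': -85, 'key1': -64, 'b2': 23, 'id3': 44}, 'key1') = -64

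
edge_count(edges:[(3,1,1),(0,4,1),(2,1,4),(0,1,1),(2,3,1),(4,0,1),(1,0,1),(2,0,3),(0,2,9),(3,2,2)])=10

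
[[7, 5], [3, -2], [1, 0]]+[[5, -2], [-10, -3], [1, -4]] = [[12, 3], [-7, -5], [2, -4]]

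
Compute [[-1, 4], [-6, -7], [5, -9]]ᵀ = [[-1, -6, 5], [4, -7, -9]]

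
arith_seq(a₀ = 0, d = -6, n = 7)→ [0, -6, -12, -18, -24, -30, -36]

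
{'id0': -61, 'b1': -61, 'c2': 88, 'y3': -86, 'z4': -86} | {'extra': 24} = {'id0': -61, 'b1': -61, 'c2': 88, 'y3': -86, 'z4': -86, 'extra': 24}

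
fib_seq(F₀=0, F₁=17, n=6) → F_2 = F_1 + F_0 = 17
F_3 = F_2 + F_1 = 34
F_4 = F_3 + F_2 = 51
...
= [0, 17, 17, 34, 51, 85]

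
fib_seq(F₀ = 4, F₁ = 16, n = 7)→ [4, 16, 20, 36, 56, 92, 148]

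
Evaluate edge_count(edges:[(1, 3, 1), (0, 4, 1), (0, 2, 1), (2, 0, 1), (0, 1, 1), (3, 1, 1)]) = 6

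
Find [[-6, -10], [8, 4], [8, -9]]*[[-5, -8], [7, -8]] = C[0][0] = (-6)*(-5) + (-10)*(7) = -40
C[0][1] = (-6)*(-8) + (-10)*(-8) = 128
C[1][0] = (8)*(-5) + (4)*(7) = -12
C[1][1] = (8)*(-8) + (4)*(-8) = -96
C[2][0] = (8)*(-5) + (-9)*(7) = -103
C[2][1] = (8)*(-8) + (-9)*(-8) = 8
= [[-40, 128], [-12, -96], [-103, 8]]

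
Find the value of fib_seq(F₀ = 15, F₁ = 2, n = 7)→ F_2 = F_1 + F_0 = 17
F_3 = F_2 + F_1 = 19
F_4 = F_3 + F_2 = 36
...
= [15, 2, 17, 19, 36, 55, 91]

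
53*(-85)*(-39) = 175695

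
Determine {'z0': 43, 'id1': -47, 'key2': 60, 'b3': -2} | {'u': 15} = {'z0': 43, 'id1': -47, 'key2': 60, 'b3': -2, 'u': 15}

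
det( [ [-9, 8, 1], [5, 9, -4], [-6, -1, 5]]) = (1)*(-9)*det([[9, -4], [-1, 5]]) + (-1)*(8)*det([[5, -4], [-6, 5]]) + (1)*(1)*det([[5, 9], [-6, -1]])
= -369 + -8 + 49
= -328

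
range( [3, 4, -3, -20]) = 24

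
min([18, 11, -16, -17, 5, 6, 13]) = -17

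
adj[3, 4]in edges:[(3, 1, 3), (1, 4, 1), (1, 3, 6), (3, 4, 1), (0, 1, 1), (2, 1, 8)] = 1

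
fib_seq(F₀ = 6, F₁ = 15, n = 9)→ [6, 15, 21, 36, 57, 93, 150, 243, 393]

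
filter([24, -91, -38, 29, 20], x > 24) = [29]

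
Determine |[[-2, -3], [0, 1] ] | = -2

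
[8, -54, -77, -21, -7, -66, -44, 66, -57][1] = -54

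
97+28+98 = 223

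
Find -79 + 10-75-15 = -159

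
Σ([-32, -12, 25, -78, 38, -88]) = (-32) + (-12) + 25 + (-78) + 38 + (-88)
= -147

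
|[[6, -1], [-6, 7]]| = (6)*(7) - (-1)*(-6)
= 36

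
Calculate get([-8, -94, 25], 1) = -94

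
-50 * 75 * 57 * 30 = -6412500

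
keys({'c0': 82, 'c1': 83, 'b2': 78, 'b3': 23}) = ['c0', 'c1', 'b2', 'b3']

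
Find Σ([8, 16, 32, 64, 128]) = 8 + 16 + 32 + 64 + 128
= 248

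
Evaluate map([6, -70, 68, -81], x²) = (6)²=36, (-70)²=4900, (68)²=4624, (-81)²=6561
= [36, 4900, 4624, 6561]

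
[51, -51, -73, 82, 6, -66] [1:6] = [-51, -73, 82, 6, -66]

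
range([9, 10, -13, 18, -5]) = 31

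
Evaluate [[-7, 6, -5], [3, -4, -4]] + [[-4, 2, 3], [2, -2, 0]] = [[-11, 8, -2], [5, -6, -4]]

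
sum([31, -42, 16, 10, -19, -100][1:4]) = slice → [-42, 16, 10]
(-42) + 16 + 10
= -16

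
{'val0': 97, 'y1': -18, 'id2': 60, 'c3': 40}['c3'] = 40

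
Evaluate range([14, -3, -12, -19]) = 33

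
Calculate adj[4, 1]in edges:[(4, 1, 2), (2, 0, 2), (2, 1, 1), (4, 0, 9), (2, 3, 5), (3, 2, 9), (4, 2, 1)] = 2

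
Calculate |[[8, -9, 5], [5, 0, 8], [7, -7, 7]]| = 84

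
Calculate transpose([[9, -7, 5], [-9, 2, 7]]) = [[9, -9], [-7, 2], [5, 7]]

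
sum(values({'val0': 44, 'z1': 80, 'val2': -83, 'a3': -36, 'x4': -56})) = 44 + 80 + (-83) + (-36) + (-56)
= -51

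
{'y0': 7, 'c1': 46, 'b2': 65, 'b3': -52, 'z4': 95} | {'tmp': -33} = {'y0': 7, 'c1': 46, 'b2': 65, 'b3': -52, 'z4': 95, 'tmp': -33}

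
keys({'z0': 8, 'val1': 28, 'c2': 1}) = ['z0', 'val1', 'c2']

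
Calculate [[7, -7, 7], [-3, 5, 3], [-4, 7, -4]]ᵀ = [[7, -3, -4], [-7, 5, 7], [7, 3, -4]]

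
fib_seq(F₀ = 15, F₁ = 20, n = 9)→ F_2 = F_1 + F_0 = 35
F_3 = F_2 + F_1 = 55
F_4 = F_3 + F_2 = 90
...
= [15, 20, 35, 55, 90, 145, 235, 380, 615]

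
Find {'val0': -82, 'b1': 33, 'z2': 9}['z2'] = 9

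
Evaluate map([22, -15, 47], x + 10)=[32, -5, 57]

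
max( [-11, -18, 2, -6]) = 2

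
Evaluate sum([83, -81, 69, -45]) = 83 + (-81) + 69 + (-45)
= 26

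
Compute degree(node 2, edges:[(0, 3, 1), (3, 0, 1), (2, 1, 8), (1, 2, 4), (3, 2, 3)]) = 3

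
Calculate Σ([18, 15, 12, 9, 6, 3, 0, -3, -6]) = 54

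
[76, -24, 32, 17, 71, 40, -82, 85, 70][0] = 76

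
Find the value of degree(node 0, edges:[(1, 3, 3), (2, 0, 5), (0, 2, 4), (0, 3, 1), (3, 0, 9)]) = incident: (2,0), (0,2), (0,3), (3,0)
= 4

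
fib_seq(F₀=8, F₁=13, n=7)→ [8, 13, 21, 34, 55, 89, 144]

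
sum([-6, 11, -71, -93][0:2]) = 5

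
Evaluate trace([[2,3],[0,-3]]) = -1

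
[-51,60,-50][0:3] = [-51, 60, -50]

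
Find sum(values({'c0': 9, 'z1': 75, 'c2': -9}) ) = 9 + 75 + (-9)
= 75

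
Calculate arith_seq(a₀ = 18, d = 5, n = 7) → [18, 23, 28, 33, 38, 43, 48]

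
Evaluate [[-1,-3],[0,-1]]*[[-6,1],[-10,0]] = [[36, -1], [10, 0]]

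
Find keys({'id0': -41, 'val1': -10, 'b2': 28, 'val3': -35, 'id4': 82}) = ['id0', 'val1', 'b2', 'val3', 'id4']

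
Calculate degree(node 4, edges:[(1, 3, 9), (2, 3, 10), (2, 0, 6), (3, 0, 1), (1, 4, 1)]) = 1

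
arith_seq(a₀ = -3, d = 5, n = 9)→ [-3, 2, 7, 12, 17, 22, 27, 32, 37]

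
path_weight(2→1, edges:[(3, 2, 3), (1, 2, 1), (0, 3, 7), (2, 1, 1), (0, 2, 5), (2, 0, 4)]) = w(2→1)=1
= 1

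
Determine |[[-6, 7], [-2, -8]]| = 62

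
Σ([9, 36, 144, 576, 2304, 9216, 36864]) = 49149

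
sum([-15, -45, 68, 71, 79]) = 158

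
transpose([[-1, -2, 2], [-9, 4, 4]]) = [[-1, -9], [-2, 4], [2, 4]]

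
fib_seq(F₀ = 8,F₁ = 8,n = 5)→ F_2 = F_1 + F_0 = 16
F_3 = F_2 + F_1 = 24
F_4 = F_3 + F_2 = 40
= [8, 8, 16, 24, 40]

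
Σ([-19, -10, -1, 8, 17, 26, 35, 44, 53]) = 153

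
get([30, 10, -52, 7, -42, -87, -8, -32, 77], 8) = 77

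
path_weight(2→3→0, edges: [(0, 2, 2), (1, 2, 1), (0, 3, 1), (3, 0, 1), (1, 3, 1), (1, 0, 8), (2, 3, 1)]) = 2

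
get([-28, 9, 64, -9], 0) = -28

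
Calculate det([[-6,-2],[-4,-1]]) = (-6)*(-1) - (-2)*(-4)
= -2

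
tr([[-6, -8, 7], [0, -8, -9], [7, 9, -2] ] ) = -16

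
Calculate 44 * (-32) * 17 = -23936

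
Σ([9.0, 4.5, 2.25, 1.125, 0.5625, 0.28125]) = 17.71875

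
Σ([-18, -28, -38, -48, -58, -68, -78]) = (-18) + (-28) + (-38) + (-48) + (-58) + (-68) + (-78)
= -336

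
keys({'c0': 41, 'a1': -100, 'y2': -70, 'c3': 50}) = ['c0', 'a1', 'y2', 'c3']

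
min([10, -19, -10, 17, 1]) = -19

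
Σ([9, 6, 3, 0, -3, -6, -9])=9 + 6 + 3 + 0 + (-3) + (-6) + (-9)
= 0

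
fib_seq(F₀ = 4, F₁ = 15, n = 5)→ [4, 15, 19, 34, 53]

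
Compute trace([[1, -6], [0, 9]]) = diagonal: 1 + 9
= 10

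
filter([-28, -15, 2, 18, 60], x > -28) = [-15, 2, 18, 60]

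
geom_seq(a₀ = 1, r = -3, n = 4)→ a_0 = 1*(-3)^0 = 1
a_1 = 1*(-3)^1 = -3
a_2 = 1*(-3)^2 = 9
...
= [1, -3, 9, -27]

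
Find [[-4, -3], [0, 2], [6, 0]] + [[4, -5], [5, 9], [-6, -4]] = [[0, -8], [5, 11], [0, -4]]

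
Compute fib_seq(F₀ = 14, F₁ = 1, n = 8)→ [14, 1, 15, 16, 31, 47, 78, 125]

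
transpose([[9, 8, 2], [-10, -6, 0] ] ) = [[9, -10], [8, -6], [2, 0]]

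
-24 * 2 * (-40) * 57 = 109440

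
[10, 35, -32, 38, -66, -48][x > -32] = keep x where x > -32: 10✓, 35✓, -32✗, 38✓, -66✗, -48✗
= [10, 35, 38]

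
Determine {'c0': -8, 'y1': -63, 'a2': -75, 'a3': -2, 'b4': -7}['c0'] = -8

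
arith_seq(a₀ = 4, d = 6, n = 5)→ a_0 = 4 + 0*6 = 4
a_1 = 4 + 1*6 = 10
a_2 = 4 + 2*6 = 16
...
= [4, 10, 16, 22, 28]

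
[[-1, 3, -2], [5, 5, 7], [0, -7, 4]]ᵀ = [[-1, 5, 0], [3, 5, -7], [-2, 7, 4]]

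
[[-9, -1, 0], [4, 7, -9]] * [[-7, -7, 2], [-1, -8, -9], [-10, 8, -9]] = C[0][0] = (-9)*(-7) + (-1)*(-1) + (0)*(-10) = 64
C[0][1] = (-9)*(-7) + (-1)*(-8) + (0)*(8) = 71
C[0][2] = (-9)*(2) + (-1)*(-9) + (0)*(-9) = -9
C[1][0] = (4)*(-7) + (7)*(-1) + (-9)*(-10) = 55
C[1][1] = (4)*(-7) + (7)*(-8) + (-9)*(8) = -156
C[1][2] = (4)*(2) + (7)*(-9) + (-9)*(-9) = 26
= [[64, 71, -9], [55, -156, 26]]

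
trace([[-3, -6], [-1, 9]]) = 6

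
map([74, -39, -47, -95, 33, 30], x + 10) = [84, -29, -37, -85, 43, 40]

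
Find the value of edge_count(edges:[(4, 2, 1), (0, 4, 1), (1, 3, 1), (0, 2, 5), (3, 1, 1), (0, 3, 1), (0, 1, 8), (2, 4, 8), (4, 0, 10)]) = 9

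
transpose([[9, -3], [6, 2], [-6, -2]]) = [[9, 6, -6], [-3, 2, -2]]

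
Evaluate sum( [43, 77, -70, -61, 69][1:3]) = slice → [77, -70]
77 + (-70)
= 7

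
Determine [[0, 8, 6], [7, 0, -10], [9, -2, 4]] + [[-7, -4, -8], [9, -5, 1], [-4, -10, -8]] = [[-7, 4, -2], [16, -5, -9], [5, -12, -4]]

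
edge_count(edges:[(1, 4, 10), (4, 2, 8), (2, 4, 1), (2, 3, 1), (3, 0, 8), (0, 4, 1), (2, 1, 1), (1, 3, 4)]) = 8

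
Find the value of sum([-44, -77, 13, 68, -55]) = -95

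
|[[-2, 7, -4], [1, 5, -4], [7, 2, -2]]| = (1)*(-2)*det([[5, -4], [2, -2]]) + (-1)*(7)*det([[1, -4], [7, -2]]) + (1)*(-4)*det([[1, 5], [7, 2]])
= 4 + -182 + 132
= -46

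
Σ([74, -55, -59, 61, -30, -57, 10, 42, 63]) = 49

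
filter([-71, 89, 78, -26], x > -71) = [89, 78, -26]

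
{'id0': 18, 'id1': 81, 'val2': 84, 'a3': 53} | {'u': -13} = {'id0': 18, 'id1': 81, 'val2': 84, 'a3': 53, 'u': -13}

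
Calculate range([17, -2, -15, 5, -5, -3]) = 32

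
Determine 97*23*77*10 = 1717870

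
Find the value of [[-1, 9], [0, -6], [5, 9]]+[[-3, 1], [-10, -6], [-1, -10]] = [[-4, 10], [-10, -12], [4, -1]]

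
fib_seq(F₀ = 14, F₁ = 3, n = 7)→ F_2 = F_1 + F_0 = 17
F_3 = F_2 + F_1 = 20
F_4 = F_3 + F_2 = 37
...
= [14, 3, 17, 20, 37, 57, 94]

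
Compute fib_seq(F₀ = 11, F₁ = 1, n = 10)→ [11, 1, 12, 13, 25, 38, 63, 101, 164, 265]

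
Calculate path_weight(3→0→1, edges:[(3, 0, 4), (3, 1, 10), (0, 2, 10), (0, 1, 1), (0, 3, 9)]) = 5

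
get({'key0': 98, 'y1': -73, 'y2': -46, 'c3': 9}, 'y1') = -73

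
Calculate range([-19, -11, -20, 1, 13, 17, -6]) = 37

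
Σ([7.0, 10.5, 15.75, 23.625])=56.875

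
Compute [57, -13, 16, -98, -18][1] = -13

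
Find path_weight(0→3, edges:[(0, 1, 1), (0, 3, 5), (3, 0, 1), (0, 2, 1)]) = 5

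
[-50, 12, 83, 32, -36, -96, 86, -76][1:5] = [12, 83, 32, -36]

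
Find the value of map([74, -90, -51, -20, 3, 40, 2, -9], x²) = [5476, 8100, 2601, 400, 9, 1600, 4, 81]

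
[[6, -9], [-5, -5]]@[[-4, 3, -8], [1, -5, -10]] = [[-33, 63, 42], [15, 10, 90]]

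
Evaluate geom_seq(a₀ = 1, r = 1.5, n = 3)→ [1.0, 1.5, 2.25]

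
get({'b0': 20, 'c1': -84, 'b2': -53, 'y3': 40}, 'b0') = 20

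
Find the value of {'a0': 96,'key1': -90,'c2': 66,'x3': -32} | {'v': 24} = {'a0': 96, 'key1': -90, 'c2': 66, 'x3': -32, 'v': 24}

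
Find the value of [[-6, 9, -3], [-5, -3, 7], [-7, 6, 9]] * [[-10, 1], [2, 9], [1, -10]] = C[0][0] = (-6)*(-10) + (9)*(2) + (-3)*(1) = 75
C[0][1] = (-6)*(1) + (9)*(9) + (-3)*(-10) = 105
C[1][0] = (-5)*(-10) + (-3)*(2) + (7)*(1) = 51
C[1][1] = (-5)*(1) + (-3)*(9) + (7)*(-10) = -102
C[2][0] = (-7)*(-10) + (6)*(2) + (9)*(1) = 91
C[2][1] = (-7)*(1) + (6)*(9) + (9)*(-10) = -43
= [[75, 105], [51, -102], [91, -43]]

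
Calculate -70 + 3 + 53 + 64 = 50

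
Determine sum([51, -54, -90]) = 51 + (-54) + (-90)
= -93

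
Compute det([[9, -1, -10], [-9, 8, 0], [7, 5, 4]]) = (1)*(9)*det([[8, 0], [5, 4]]) + (-1)*(-1)*det([[-9, 0], [7, 4]]) + (1)*(-10)*det([[-9, 8], [7, 5]])
= 288 + -36 + 1010
= 1262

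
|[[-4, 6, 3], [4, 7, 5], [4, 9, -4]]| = 532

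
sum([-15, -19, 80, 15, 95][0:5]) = 156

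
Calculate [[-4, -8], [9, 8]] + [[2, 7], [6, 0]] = [[-2, -1], [15, 8]]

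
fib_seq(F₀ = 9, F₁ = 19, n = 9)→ [9, 19, 28, 47, 75, 122, 197, 319, 516]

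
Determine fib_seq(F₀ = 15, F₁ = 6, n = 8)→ F_2 = F_1 + F_0 = 21
F_3 = F_2 + F_1 = 27
F_4 = F_3 + F_2 = 48
...
= [15, 6, 21, 27, 48, 75, 123, 198]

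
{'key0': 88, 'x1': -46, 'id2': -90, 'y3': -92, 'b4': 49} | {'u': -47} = {'key0': 88, 'x1': -46, 'id2': -90, 'y3': -92, 'b4': 49, 'u': -47}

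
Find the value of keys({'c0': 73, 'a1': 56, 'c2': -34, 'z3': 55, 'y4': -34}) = ['c0', 'a1', 'c2', 'z3', 'y4']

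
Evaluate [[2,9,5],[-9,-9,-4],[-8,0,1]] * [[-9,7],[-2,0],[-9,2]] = [[-81, 24], [135, -71], [63, -54]]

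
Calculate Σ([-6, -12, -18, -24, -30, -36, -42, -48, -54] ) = (-6) + (-12) + (-18) + (-24) + (-30) + (-36) + (-42) + (-48) + (-54)
= -270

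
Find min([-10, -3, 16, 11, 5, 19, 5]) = -10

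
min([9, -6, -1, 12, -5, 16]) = -6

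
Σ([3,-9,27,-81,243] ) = 183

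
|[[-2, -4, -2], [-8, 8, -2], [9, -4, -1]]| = (1)*(-2)*det([[8, -2], [-4, -1]]) + (-1)*(-4)*det([[-8, -2], [9, -1]]) + (1)*(-2)*det([[-8, 8], [9, -4]])
= 32 + 104 + 80
= 216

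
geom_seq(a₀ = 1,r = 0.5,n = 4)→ [1.0, 0.5, 0.25, 0.125]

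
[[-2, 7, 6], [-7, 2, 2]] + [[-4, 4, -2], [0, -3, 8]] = [[-6, 11, 4], [-7, -1, 10]]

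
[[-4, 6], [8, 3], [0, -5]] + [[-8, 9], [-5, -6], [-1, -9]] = [[-12, 15], [3, -3], [-1, -14]]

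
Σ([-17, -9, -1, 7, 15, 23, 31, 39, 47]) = (-17) + (-9) + (-1) + 7 + 15 + 23 + 31 + 39 + 47
= 135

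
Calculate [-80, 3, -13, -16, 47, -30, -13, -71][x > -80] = [3, -13, -16, 47, -30, -13, -71]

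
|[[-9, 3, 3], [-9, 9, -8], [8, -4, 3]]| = (1)*(-9)*det([[9, -8], [-4, 3]]) + (-1)*(3)*det([[-9, -8], [8, 3]]) + (1)*(3)*det([[-9, 9], [8, -4]])
= 45 + -111 + -108
= -174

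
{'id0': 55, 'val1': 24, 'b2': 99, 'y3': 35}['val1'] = 24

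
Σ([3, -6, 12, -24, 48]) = 3 + -6 + 12 + -24 + 48
= 33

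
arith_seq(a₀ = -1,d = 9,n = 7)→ a_0 = -1 + 0*9 = -1
a_1 = -1 + 1*9 = 8
a_2 = -1 + 2*9 = 17
...
= [-1, 8, 17, 26, 35, 44, 53]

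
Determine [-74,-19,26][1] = -19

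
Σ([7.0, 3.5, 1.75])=7.0 + 3.5 + 1.75
= 12.25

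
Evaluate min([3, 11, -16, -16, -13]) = -16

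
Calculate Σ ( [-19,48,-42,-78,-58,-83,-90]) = -322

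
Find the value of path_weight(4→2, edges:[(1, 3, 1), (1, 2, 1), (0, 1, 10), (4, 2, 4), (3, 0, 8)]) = w(4→2)=4
= 4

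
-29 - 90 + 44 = -75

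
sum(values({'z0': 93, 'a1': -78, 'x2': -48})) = -33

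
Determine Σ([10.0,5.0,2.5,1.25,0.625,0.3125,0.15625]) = 10.0 + 5.0 + 2.5 + 1.25 + 0.625 + 0.3125 + 0.15625
= 19.84375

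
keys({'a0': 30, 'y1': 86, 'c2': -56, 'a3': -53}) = ['a0', 'y1', 'c2', 'a3']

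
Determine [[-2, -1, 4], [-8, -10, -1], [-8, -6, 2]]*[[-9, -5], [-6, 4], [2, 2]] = [[32, 14], [130, -2], [112, 20]]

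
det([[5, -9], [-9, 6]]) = -51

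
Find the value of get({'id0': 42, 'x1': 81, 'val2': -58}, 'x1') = 81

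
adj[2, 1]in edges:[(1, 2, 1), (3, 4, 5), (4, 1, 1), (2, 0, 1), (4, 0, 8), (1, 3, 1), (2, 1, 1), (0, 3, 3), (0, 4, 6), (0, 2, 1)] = 1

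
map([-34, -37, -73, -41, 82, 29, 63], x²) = (-34)²=1156, (-37)²=1369, (-73)²=5329, (-41)²=1681, (82)²=6724, (29)²=841, (63)²=3969
= [1156, 1369, 5329, 1681, 6724, 841, 3969]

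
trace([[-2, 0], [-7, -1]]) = -3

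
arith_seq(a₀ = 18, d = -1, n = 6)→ a_0 = 18 + 0*-1 = 18
a_1 = 18 + 1*-1 = 17
a_2 = 18 + 2*-1 = 16
...
= [18, 17, 16, 15, 14, 13]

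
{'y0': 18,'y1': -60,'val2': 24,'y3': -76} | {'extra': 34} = {'y0': 18, 'y1': -60, 'val2': 24, 'y3': -76, 'extra': 34}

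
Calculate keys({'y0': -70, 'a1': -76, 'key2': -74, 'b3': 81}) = ['y0', 'a1', 'key2', 'b3']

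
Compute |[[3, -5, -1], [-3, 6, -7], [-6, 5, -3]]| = (1)*(3)*det([[6, -7], [5, -3]]) + (-1)*(-5)*det([[-3, -7], [-6, -3]]) + (1)*(-1)*det([[-3, 6], [-6, 5]])
= 51 + -165 + -21
= -135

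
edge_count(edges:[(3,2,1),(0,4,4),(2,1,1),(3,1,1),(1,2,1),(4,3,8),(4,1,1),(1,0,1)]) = 8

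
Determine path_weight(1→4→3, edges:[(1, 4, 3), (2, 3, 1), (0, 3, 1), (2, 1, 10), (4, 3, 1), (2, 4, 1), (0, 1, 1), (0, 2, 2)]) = w(1→4)=3 + w(4→3)=1
= 4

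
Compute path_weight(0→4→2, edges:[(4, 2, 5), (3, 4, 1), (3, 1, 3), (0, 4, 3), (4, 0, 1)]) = w(0→4)=3 + w(4→2)=5
= 8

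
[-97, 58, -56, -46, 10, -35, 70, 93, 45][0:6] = [-97, 58, -56, -46, 10, -35]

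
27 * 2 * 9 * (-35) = -17010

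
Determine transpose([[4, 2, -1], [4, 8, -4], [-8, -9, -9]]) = [[4, 4, -8], [2, 8, -9], [-1, -4, -9]]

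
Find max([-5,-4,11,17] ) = 17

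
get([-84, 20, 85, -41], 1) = 20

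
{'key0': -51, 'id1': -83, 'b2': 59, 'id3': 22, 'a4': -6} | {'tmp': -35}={'key0': -51, 'id1': -83, 'b2': 59, 'id3': 22, 'a4': -6, 'tmp': -35}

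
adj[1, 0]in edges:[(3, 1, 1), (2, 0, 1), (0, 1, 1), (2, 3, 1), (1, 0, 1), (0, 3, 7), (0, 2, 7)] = 1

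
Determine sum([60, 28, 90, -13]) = 60 + 28 + 90 + (-13)
= 165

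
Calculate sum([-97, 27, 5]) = (-97) + 27 + 5
= -65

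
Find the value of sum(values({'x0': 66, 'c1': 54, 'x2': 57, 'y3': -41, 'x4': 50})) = 186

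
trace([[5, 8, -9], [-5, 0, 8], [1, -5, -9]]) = diagonal: 5 + 0 + (-9)
= -4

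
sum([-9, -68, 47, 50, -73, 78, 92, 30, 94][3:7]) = 147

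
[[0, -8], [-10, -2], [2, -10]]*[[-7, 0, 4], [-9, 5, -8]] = [[72, -40, 64], [88, -10, -24], [76, -50, 88]]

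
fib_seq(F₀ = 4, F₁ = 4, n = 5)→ F_2 = F_1 + F_0 = 8
F_3 = F_2 + F_1 = 12
F_4 = F_3 + F_2 = 20
= [4, 4, 8, 12, 20]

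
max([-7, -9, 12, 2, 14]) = 14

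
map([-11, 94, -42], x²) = (-11)²=121, (94)²=8836, (-42)²=1764
= [121, 8836, 1764]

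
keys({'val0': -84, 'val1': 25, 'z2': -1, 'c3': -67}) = ['val0', 'val1', 'z2', 'c3']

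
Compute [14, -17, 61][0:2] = [14, -17]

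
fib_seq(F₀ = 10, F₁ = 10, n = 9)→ [10, 10, 20, 30, 50, 80, 130, 210, 340]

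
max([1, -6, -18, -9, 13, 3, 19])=19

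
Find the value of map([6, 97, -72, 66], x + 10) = [16, 107, -62, 76]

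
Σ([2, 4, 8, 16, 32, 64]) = 126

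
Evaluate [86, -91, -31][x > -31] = [86]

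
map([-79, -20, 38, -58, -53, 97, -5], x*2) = [-158, -40, 76, -116, -106, 194, -10]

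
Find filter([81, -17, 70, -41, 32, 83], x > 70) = [81, 83]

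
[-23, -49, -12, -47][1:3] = [-49, -12]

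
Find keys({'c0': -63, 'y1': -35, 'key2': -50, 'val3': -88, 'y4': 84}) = ['c0', 'y1', 'key2', 'val3', 'y4']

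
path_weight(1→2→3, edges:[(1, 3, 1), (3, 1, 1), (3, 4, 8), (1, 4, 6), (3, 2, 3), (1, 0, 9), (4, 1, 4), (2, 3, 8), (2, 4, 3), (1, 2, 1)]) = w(1→2)=1 + w(2→3)=8
= 9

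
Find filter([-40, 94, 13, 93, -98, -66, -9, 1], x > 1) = [94, 13, 93]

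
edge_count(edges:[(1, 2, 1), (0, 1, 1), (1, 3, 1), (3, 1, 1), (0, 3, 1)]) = 5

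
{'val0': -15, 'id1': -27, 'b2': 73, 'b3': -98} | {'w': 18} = {'val0': -15, 'id1': -27, 'b2': 73, 'b3': -98, 'w': 18}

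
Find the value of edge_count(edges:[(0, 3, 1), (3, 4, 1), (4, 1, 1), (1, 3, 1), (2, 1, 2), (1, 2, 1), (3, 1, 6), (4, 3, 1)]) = 8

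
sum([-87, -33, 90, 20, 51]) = 41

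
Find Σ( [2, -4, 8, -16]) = 2 + -4 + 8 + -16
= -10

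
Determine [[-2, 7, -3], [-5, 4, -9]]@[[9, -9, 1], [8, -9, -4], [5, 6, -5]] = C[0][0] = (-2)*(9) + (7)*(8) + (-3)*(5) = 23
C[0][1] = (-2)*(-9) + (7)*(-9) + (-3)*(6) = -63
C[0][2] = (-2)*(1) + (7)*(-4) + (-3)*(-5) = -15
C[1][0] = (-5)*(9) + (4)*(8) + (-9)*(5) = -58
C[1][1] = (-5)*(-9) + (4)*(-9) + (-9)*(6) = -45
C[1][2] = (-5)*(1) + (4)*(-4) + (-9)*(-5) = 24
= [[23, -63, -15], [-58, -45, 24]]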